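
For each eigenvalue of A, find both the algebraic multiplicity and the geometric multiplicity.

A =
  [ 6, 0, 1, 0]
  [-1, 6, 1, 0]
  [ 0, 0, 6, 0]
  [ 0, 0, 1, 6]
λ = 6: alg = 4, geom = 2

Step 1 — factor the characteristic polynomial to read off the algebraic multiplicities:
  χ_A(x) = (x - 6)^4

Step 2 — compute geometric multiplicities via the rank-nullity identity g(λ) = n − rank(A − λI):
  rank(A − (6)·I) = 2, so dim ker(A − (6)·I) = n − 2 = 2

Summary:
  λ = 6: algebraic multiplicity = 4, geometric multiplicity = 2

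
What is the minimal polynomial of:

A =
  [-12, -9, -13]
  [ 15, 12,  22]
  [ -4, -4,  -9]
x^3 + 9*x^2 + 27*x + 27

The characteristic polynomial is χ_A(x) = (x + 3)^3, so the eigenvalues are known. The minimal polynomial is
  m_A(x) = Π_λ (x − λ)^{k_λ}
where k_λ is the size of the *largest* Jordan block for λ (equivalently, the smallest k with (A − λI)^k v = 0 for every generalised eigenvector v of λ).

  λ = -3: largest Jordan block has size 3, contributing (x + 3)^3

So m_A(x) = (x + 3)^3 = x^3 + 9*x^2 + 27*x + 27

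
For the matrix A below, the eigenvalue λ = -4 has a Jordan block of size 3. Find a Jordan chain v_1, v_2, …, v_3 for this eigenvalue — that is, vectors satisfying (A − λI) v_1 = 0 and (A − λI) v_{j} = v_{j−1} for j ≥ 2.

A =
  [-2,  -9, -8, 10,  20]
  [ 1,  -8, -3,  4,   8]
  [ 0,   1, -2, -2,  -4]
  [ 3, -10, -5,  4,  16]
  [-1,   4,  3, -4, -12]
A Jordan chain for λ = -4 of length 3:
v_1 = (5, 2, -1, 4, -2)ᵀ
v_2 = (2, 1, 0, 3, -1)ᵀ
v_3 = (1, 0, 0, 0, 0)ᵀ

Let N = A − (-4)·I. We want v_3 with N^3 v_3 = 0 but N^2 v_3 ≠ 0; then v_{j-1} := N · v_j for j = 3, …, 2.

Pick v_3 = (1, 0, 0, 0, 0)ᵀ.
Then v_2 = N · v_3 = (2, 1, 0, 3, -1)ᵀ.
Then v_1 = N · v_2 = (5, 2, -1, 4, -2)ᵀ.

Sanity check: (A − (-4)·I) v_1 = (0, 0, 0, 0, 0)ᵀ = 0. ✓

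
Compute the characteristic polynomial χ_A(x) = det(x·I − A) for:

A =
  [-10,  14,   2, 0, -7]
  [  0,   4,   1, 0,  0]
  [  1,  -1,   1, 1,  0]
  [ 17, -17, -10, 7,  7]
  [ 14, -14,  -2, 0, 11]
x^5 - 13*x^4 + 48*x^3 + 32*x^2 - 512*x + 768

Expanding det(x·I − A) (e.g. by cofactor expansion or by noting that A is similar to its Jordan form J, which has the same characteristic polynomial as A) gives
  χ_A(x) = x^5 - 13*x^4 + 48*x^3 + 32*x^2 - 512*x + 768
which factors as (x - 4)^4*(x + 3). The eigenvalues (with algebraic multiplicities) are λ = -3 with multiplicity 1, λ = 4 with multiplicity 4.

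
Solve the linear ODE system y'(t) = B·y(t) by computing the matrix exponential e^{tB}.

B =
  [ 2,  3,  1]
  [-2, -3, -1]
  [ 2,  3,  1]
e^{tB} =
  [2*t + 1, 3*t, t]
  [-2*t, 1 - 3*t, -t]
  [2*t, 3*t, t + 1]

Strategy: write B = P · J · P⁻¹ where J is a Jordan canonical form, so e^{tB} = P · e^{tJ} · P⁻¹, and e^{tJ} can be computed block-by-block.

B has Jordan form
J =
  [0, 1, 0]
  [0, 0, 0]
  [0, 0, 0]
(up to reordering of blocks).

Per-block formulas:
  For a 2×2 Jordan block J_2(0): exp(t · J_2(0)) = e^(0t)·(I + t·N), where N is the 2×2 nilpotent shift.
  For a 1×1 block at λ = 0: exp(t · [0]) = [e^(0t)].

After assembling e^{tJ} and conjugating by P, we get:

e^{tB} =
  [2*t + 1, 3*t, t]
  [-2*t, 1 - 3*t, -t]
  [2*t, 3*t, t + 1]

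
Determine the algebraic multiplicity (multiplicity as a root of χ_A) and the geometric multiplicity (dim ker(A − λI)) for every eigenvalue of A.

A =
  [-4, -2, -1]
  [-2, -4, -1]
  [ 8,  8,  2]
λ = -2: alg = 3, geom = 2

Step 1 — factor the characteristic polynomial to read off the algebraic multiplicities:
  χ_A(x) = (x + 2)^3

Step 2 — compute geometric multiplicities via the rank-nullity identity g(λ) = n − rank(A − λI):
  rank(A − (-2)·I) = 1, so dim ker(A − (-2)·I) = n − 1 = 2

Summary:
  λ = -2: algebraic multiplicity = 3, geometric multiplicity = 2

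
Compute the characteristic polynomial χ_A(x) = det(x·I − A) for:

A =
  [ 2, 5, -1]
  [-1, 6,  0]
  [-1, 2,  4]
x^3 - 12*x^2 + 48*x - 64

Expanding det(x·I − A) (e.g. by cofactor expansion or by noting that A is similar to its Jordan form J, which has the same characteristic polynomial as A) gives
  χ_A(x) = x^3 - 12*x^2 + 48*x - 64
which factors as (x - 4)^3. The eigenvalues (with algebraic multiplicities) are λ = 4 with multiplicity 3.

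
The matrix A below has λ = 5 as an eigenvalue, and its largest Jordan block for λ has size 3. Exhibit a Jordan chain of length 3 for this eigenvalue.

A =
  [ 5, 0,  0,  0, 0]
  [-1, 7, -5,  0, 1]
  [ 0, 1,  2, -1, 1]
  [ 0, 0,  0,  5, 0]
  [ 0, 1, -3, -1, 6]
A Jordan chain for λ = 5 of length 3:
v_1 = (0, -2, -1, 0, -1)ᵀ
v_2 = (0, -1, 0, 0, 0)ᵀ
v_3 = (1, 0, 0, 0, 0)ᵀ

Let N = A − (5)·I. We want v_3 with N^3 v_3 = 0 but N^2 v_3 ≠ 0; then v_{j-1} := N · v_j for j = 3, …, 2.

Pick v_3 = (1, 0, 0, 0, 0)ᵀ.
Then v_2 = N · v_3 = (0, -1, 0, 0, 0)ᵀ.
Then v_1 = N · v_2 = (0, -2, -1, 0, -1)ᵀ.

Sanity check: (A − (5)·I) v_1 = (0, 0, 0, 0, 0)ᵀ = 0. ✓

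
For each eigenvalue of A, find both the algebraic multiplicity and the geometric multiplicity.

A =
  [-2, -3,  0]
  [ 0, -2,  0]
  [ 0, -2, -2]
λ = -2: alg = 3, geom = 2

Step 1 — factor the characteristic polynomial to read off the algebraic multiplicities:
  χ_A(x) = (x + 2)^3

Step 2 — compute geometric multiplicities via the rank-nullity identity g(λ) = n − rank(A − λI):
  rank(A − (-2)·I) = 1, so dim ker(A − (-2)·I) = n − 1 = 2

Summary:
  λ = -2: algebraic multiplicity = 3, geometric multiplicity = 2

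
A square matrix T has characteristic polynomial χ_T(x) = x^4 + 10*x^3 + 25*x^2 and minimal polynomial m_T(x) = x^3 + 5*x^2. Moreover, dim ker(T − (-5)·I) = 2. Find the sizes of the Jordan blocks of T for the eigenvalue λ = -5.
Block sizes for λ = -5: [1, 1]

Step 1 — from the characteristic polynomial, algebraic multiplicity of λ = -5 is 2. From dim ker(T − (-5)·I) = 2, there are exactly 2 Jordan blocks for λ = -5.
Step 2 — from the minimal polynomial, the factor (x + 5) tells us the largest block for λ = -5 has size 1.
Step 3 — with total size 2, 2 blocks, and largest block 1, the block sizes (in nonincreasing order) are [1, 1].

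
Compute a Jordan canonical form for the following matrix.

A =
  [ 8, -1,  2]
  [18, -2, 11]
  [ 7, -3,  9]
J_3(5)

The characteristic polynomial is
  det(x·I − A) = x^3 - 15*x^2 + 75*x - 125 = (x - 5)^3

Eigenvalues and multiplicities (the geometric multiplicity of λ is n − rank(A − λI), which equals the number of Jordan blocks for λ):
  λ = 5: algebraic multiplicity = 3, geometric multiplicity = 1

Determining the block sizes for each eigenvalue:
  λ = 5: one block (gm = 1), so the single block has size am = 3 → block sizes [3]

Assembling the blocks gives a Jordan form
J =
  [5, 1, 0]
  [0, 5, 1]
  [0, 0, 5]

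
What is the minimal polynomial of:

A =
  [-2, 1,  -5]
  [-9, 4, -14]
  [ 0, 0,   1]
x^3 - 3*x^2 + 3*x - 1

The characteristic polynomial is χ_A(x) = (x - 1)^3, so the eigenvalues are known. The minimal polynomial is
  m_A(x) = Π_λ (x − λ)^{k_λ}
where k_λ is the size of the *largest* Jordan block for λ (equivalently, the smallest k with (A − λI)^k v = 0 for every generalised eigenvector v of λ).

  λ = 1: largest Jordan block has size 3, contributing (x − 1)^3

So m_A(x) = (x - 1)^3 = x^3 - 3*x^2 + 3*x - 1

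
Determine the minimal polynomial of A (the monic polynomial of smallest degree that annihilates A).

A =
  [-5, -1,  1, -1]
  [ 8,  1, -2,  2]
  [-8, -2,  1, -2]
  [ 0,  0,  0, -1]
x^2 + 2*x + 1

The characteristic polynomial is χ_A(x) = (x + 1)^4, so the eigenvalues are known. The minimal polynomial is
  m_A(x) = Π_λ (x − λ)^{k_λ}
where k_λ is the size of the *largest* Jordan block for λ (equivalently, the smallest k with (A − λI)^k v = 0 for every generalised eigenvector v of λ).

  λ = -1: largest Jordan block has size 2, contributing (x + 1)^2

So m_A(x) = (x + 1)^2 = x^2 + 2*x + 1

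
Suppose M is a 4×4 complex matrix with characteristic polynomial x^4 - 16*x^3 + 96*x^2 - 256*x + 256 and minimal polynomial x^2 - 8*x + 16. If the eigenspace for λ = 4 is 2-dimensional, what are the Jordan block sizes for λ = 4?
Block sizes for λ = 4: [2, 2]

Step 1 — from the characteristic polynomial, algebraic multiplicity of λ = 4 is 4. From dim ker(M − (4)·I) = 2, there are exactly 2 Jordan blocks for λ = 4.
Step 2 — from the minimal polynomial, the factor (x − 4)^2 tells us the largest block for λ = 4 has size 2.
Step 3 — with total size 4, 2 blocks, and largest block 2, the block sizes (in nonincreasing order) are [2, 2].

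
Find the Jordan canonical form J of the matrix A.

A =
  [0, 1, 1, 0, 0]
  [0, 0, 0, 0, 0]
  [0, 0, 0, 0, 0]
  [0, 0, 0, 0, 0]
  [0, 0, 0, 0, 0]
J_2(0) ⊕ J_1(0) ⊕ J_1(0) ⊕ J_1(0)

The characteristic polynomial is
  det(x·I − A) = x^5

Eigenvalues and multiplicities (the geometric multiplicity of λ is n − rank(A − λI), which equals the number of Jordan blocks for λ):
  λ = 0: algebraic multiplicity = 5, geometric multiplicity = 4

Determining the block sizes for each eigenvalue:
  λ = 0: 4 blocks summing to 5 forces exactly one block of size 2 and the rest size 1 → block sizes [2, 1, 1, 1]

Assembling the blocks gives a Jordan form
J =
  [0, 1, 0, 0, 0]
  [0, 0, 0, 0, 0]
  [0, 0, 0, 0, 0]
  [0, 0, 0, 0, 0]
  [0, 0, 0, 0, 0]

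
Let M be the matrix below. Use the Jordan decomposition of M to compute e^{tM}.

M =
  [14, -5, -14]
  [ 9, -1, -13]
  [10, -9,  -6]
e^{tM} =
  [-3*t*exp(6*t) + 2*exp(6*t) - exp(-5*t), 6*t*exp(6*t) - exp(6*t) + exp(-5*t), -3*t*exp(6*t) - exp(6*t) + exp(-5*t)]
  [-2*t*exp(6*t) + exp(6*t) - exp(-5*t), 4*t*exp(6*t) + exp(-5*t), -2*t*exp(6*t) - exp(6*t) + exp(-5*t)]
  [-t*exp(6*t) + exp(6*t) - exp(-5*t), 2*t*exp(6*t) - exp(6*t) + exp(-5*t), -t*exp(6*t) + exp(-5*t)]

Strategy: write M = P · J · P⁻¹ where J is a Jordan canonical form, so e^{tM} = P · e^{tJ} · P⁻¹, and e^{tJ} can be computed block-by-block.

M has Jordan form
J =
  [-5, 0, 0]
  [ 0, 6, 1]
  [ 0, 0, 6]
(up to reordering of blocks).

Per-block formulas:
  For a 2×2 Jordan block J_2(6): exp(t · J_2(6)) = e^(6t)·(I + t·N), where N is the 2×2 nilpotent shift.
  For a 1×1 block at λ = -5: exp(t · [-5]) = [e^(-5t)].

After assembling e^{tJ} and conjugating by P, we get:

e^{tM} =
  [-3*t*exp(6*t) + 2*exp(6*t) - exp(-5*t), 6*t*exp(6*t) - exp(6*t) + exp(-5*t), -3*t*exp(6*t) - exp(6*t) + exp(-5*t)]
  [-2*t*exp(6*t) + exp(6*t) - exp(-5*t), 4*t*exp(6*t) + exp(-5*t), -2*t*exp(6*t) - exp(6*t) + exp(-5*t)]
  [-t*exp(6*t) + exp(6*t) - exp(-5*t), 2*t*exp(6*t) - exp(6*t) + exp(-5*t), -t*exp(6*t) + exp(-5*t)]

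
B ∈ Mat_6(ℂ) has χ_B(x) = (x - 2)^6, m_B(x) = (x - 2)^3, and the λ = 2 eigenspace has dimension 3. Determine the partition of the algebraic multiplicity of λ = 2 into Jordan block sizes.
Block sizes for λ = 2: [3, 2, 1]

Step 1 — from the characteristic polynomial, algebraic multiplicity of λ = 2 is 6. From dim ker(B − (2)·I) = 3, there are exactly 3 Jordan blocks for λ = 2.
Step 2 — from the minimal polynomial, the factor (x − 2)^3 tells us the largest block for λ = 2 has size 3.
Step 3 — with total size 6, 3 blocks, and largest block 3, the block sizes (in nonincreasing order) are [3, 2, 1].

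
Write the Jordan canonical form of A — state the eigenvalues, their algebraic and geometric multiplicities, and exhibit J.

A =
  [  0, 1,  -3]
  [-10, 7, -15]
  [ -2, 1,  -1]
J_2(2) ⊕ J_1(2)

The characteristic polynomial is
  det(x·I − A) = x^3 - 6*x^2 + 12*x - 8 = (x - 2)^3

Eigenvalues and multiplicities (the geometric multiplicity of λ is n − rank(A − λI), which equals the number of Jordan blocks for λ):
  λ = 2: algebraic multiplicity = 3, geometric multiplicity = 2

Determining the block sizes for each eigenvalue:
  λ = 2: 2 blocks summing to 3 forces exactly one block of size 2 and the rest size 1 → block sizes [2, 1]

Assembling the blocks gives a Jordan form
J =
  [2, 1, 0]
  [0, 2, 0]
  [0, 0, 2]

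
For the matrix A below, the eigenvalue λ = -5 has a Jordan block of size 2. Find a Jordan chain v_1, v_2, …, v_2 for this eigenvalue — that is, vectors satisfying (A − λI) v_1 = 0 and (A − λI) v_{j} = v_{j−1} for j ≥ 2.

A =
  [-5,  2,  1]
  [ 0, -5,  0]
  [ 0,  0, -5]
A Jordan chain for λ = -5 of length 2:
v_1 = (2, 0, 0)ᵀ
v_2 = (0, 1, 0)ᵀ

Let N = A − (-5)·I. We want v_2 with N^2 v_2 = 0 but N^1 v_2 ≠ 0; then v_{j-1} := N · v_j for j = 2, …, 2.

Pick v_2 = (0, 1, 0)ᵀ.
Then v_1 = N · v_2 = (2, 0, 0)ᵀ.

Sanity check: (A − (-5)·I) v_1 = (0, 0, 0)ᵀ = 0. ✓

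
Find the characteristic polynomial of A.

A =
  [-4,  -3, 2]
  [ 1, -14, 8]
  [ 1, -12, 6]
x^3 + 12*x^2 + 45*x + 50

Expanding det(x·I − A) (e.g. by cofactor expansion or by noting that A is similar to its Jordan form J, which has the same characteristic polynomial as A) gives
  χ_A(x) = x^3 + 12*x^2 + 45*x + 50
which factors as (x + 2)*(x + 5)^2. The eigenvalues (with algebraic multiplicities) are λ = -5 with multiplicity 2, λ = -2 with multiplicity 1.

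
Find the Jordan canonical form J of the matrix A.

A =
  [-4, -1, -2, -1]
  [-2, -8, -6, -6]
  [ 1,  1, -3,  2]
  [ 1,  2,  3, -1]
J_3(-4) ⊕ J_1(-4)

The characteristic polynomial is
  det(x·I − A) = x^4 + 16*x^3 + 96*x^2 + 256*x + 256 = (x + 4)^4

Eigenvalues and multiplicities (the geometric multiplicity of λ is n − rank(A − λI), which equals the number of Jordan blocks for λ):
  λ = -4: algebraic multiplicity = 4, geometric multiplicity = 2

Determining the block sizes for each eigenvalue:
  λ = -4: with am = 4 and gm = 2, the partition is not yet determined (e.g. several partitions of 4 into 2 parts exist). Let N = A − (-4)·I. Computing rank(N^1) = 2, rank(N^2) = 1, rank(N^3) = 0; the number of blocks of size ≥ j is rank(N^{j−1}) − rank(N^j), giving [2, 1, 1]. So we have 1 block(s) of size 3, 1 block(s) of size 1 → block sizes [3, 1]

Assembling the blocks gives a Jordan form
J =
  [-4,  1,  0,  0]
  [ 0, -4,  1,  0]
  [ 0,  0, -4,  0]
  [ 0,  0,  0, -4]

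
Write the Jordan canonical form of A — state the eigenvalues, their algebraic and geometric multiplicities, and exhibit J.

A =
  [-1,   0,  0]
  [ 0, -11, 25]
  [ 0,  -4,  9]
J_2(-1) ⊕ J_1(-1)

The characteristic polynomial is
  det(x·I − A) = x^3 + 3*x^2 + 3*x + 1 = (x + 1)^3

Eigenvalues and multiplicities (the geometric multiplicity of λ is n − rank(A − λI), which equals the number of Jordan blocks for λ):
  λ = -1: algebraic multiplicity = 3, geometric multiplicity = 2

Determining the block sizes for each eigenvalue:
  λ = -1: 2 blocks summing to 3 forces exactly one block of size 2 and the rest size 1 → block sizes [2, 1]

Assembling the blocks gives a Jordan form
J =
  [-1,  1,  0]
  [ 0, -1,  0]
  [ 0,  0, -1]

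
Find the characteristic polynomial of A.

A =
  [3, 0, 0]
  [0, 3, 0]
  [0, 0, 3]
x^3 - 9*x^2 + 27*x - 27

Expanding det(x·I − A) (e.g. by cofactor expansion or by noting that A is similar to its Jordan form J, which has the same characteristic polynomial as A) gives
  χ_A(x) = x^3 - 9*x^2 + 27*x - 27
which factors as (x - 3)^3. The eigenvalues (with algebraic multiplicities) are λ = 3 with multiplicity 3.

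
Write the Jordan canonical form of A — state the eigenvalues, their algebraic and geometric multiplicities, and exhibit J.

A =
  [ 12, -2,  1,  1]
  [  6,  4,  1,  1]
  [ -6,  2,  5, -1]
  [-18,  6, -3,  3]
J_2(6) ⊕ J_1(6) ⊕ J_1(6)

The characteristic polynomial is
  det(x·I − A) = x^4 - 24*x^3 + 216*x^2 - 864*x + 1296 = (x - 6)^4

Eigenvalues and multiplicities (the geometric multiplicity of λ is n − rank(A − λI), which equals the number of Jordan blocks for λ):
  λ = 6: algebraic multiplicity = 4, geometric multiplicity = 3

Determining the block sizes for each eigenvalue:
  λ = 6: 3 blocks summing to 4 forces exactly one block of size 2 and the rest size 1 → block sizes [2, 1, 1]

Assembling the blocks gives a Jordan form
J =
  [6, 1, 0, 0]
  [0, 6, 0, 0]
  [0, 0, 6, 0]
  [0, 0, 0, 6]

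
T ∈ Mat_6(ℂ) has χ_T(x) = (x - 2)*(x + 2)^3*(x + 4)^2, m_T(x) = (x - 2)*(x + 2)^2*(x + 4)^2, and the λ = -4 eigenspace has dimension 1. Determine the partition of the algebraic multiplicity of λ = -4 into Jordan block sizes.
Block sizes for λ = -4: [2]

Step 1 — from the characteristic polynomial, algebraic multiplicity of λ = -4 is 2. From dim ker(T − (-4)·I) = 1, there are exactly 1 Jordan blocks for λ = -4.
Step 2 — from the minimal polynomial, the factor (x + 4)^2 tells us the largest block for λ = -4 has size 2.
Step 3 — with total size 2, 1 blocks, and largest block 2, the block sizes (in nonincreasing order) are [2].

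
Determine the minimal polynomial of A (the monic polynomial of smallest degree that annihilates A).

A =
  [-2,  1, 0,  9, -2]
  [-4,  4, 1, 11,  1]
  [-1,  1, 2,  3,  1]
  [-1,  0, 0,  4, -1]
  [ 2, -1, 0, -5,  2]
x^3 - 6*x^2 + 12*x - 8

The characteristic polynomial is χ_A(x) = (x - 2)^5, so the eigenvalues are known. The minimal polynomial is
  m_A(x) = Π_λ (x − λ)^{k_λ}
where k_λ is the size of the *largest* Jordan block for λ (equivalently, the smallest k with (A − λI)^k v = 0 for every generalised eigenvector v of λ).

  λ = 2: largest Jordan block has size 3, contributing (x − 2)^3

So m_A(x) = (x - 2)^3 = x^3 - 6*x^2 + 12*x - 8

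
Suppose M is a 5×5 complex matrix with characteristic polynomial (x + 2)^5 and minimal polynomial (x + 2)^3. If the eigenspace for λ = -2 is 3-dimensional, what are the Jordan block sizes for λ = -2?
Block sizes for λ = -2: [3, 1, 1]

Step 1 — from the characteristic polynomial, algebraic multiplicity of λ = -2 is 5. From dim ker(M − (-2)·I) = 3, there are exactly 3 Jordan blocks for λ = -2.
Step 2 — from the minimal polynomial, the factor (x + 2)^3 tells us the largest block for λ = -2 has size 3.
Step 3 — with total size 5, 3 blocks, and largest block 3, the block sizes (in nonincreasing order) are [3, 1, 1].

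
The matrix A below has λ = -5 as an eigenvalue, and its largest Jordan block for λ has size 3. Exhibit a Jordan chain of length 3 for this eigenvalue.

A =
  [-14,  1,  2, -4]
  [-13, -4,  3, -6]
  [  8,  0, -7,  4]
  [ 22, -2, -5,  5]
A Jordan chain for λ = -5 of length 3:
v_1 = (-4, -4, 0, 8)ᵀ
v_2 = (-9, -13, 8, 22)ᵀ
v_3 = (1, 0, 0, 0)ᵀ

Let N = A − (-5)·I. We want v_3 with N^3 v_3 = 0 but N^2 v_3 ≠ 0; then v_{j-1} := N · v_j for j = 3, …, 2.

Pick v_3 = (1, 0, 0, 0)ᵀ.
Then v_2 = N · v_3 = (-9, -13, 8, 22)ᵀ.
Then v_1 = N · v_2 = (-4, -4, 0, 8)ᵀ.

Sanity check: (A − (-5)·I) v_1 = (0, 0, 0, 0)ᵀ = 0. ✓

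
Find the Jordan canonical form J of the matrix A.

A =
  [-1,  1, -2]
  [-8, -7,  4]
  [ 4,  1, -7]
J_2(-5) ⊕ J_1(-5)

The characteristic polynomial is
  det(x·I − A) = x^3 + 15*x^2 + 75*x + 125 = (x + 5)^3

Eigenvalues and multiplicities (the geometric multiplicity of λ is n − rank(A − λI), which equals the number of Jordan blocks for λ):
  λ = -5: algebraic multiplicity = 3, geometric multiplicity = 2

Determining the block sizes for each eigenvalue:
  λ = -5: 2 blocks summing to 3 forces exactly one block of size 2 and the rest size 1 → block sizes [2, 1]

Assembling the blocks gives a Jordan form
J =
  [-5,  1,  0]
  [ 0, -5,  0]
  [ 0,  0, -5]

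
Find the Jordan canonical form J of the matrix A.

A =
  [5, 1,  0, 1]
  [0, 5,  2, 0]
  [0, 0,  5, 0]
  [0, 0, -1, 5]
J_3(5) ⊕ J_1(5)

The characteristic polynomial is
  det(x·I − A) = x^4 - 20*x^3 + 150*x^2 - 500*x + 625 = (x - 5)^4

Eigenvalues and multiplicities (the geometric multiplicity of λ is n − rank(A − λI), which equals the number of Jordan blocks for λ):
  λ = 5: algebraic multiplicity = 4, geometric multiplicity = 2

Determining the block sizes for each eigenvalue:
  λ = 5: with am = 4 and gm = 2, the partition is not yet determined (e.g. several partitions of 4 into 2 parts exist). Let N = A − (5)·I. Computing rank(N^1) = 2, rank(N^2) = 1, rank(N^3) = 0; the number of blocks of size ≥ j is rank(N^{j−1}) − rank(N^j), giving [2, 1, 1]. So we have 1 block(s) of size 3, 1 block(s) of size 1 → block sizes [3, 1]

Assembling the blocks gives a Jordan form
J =
  [5, 1, 0, 0]
  [0, 5, 1, 0]
  [0, 0, 5, 0]
  [0, 0, 0, 5]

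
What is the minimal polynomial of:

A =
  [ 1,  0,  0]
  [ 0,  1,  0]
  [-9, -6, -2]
x^2 + x - 2

The characteristic polynomial is χ_A(x) = (x - 1)^2*(x + 2), so the eigenvalues are known. The minimal polynomial is
  m_A(x) = Π_λ (x − λ)^{k_λ}
where k_λ is the size of the *largest* Jordan block for λ (equivalently, the smallest k with (A − λI)^k v = 0 for every generalised eigenvector v of λ).

  λ = -2: largest Jordan block has size 1, contributing (x + 2)
  λ = 1: largest Jordan block has size 1, contributing (x − 1)

So m_A(x) = (x - 1)*(x + 2) = x^2 + x - 2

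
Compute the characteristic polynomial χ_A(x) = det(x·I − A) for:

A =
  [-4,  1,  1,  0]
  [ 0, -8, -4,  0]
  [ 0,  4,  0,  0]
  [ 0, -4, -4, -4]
x^4 + 16*x^3 + 96*x^2 + 256*x + 256

Expanding det(x·I − A) (e.g. by cofactor expansion or by noting that A is similar to its Jordan form J, which has the same characteristic polynomial as A) gives
  χ_A(x) = x^4 + 16*x^3 + 96*x^2 + 256*x + 256
which factors as (x + 4)^4. The eigenvalues (with algebraic multiplicities) are λ = -4 with multiplicity 4.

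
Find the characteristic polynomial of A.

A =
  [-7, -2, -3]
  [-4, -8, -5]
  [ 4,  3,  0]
x^3 + 15*x^2 + 75*x + 125

Expanding det(x·I − A) (e.g. by cofactor expansion or by noting that A is similar to its Jordan form J, which has the same characteristic polynomial as A) gives
  χ_A(x) = x^3 + 15*x^2 + 75*x + 125
which factors as (x + 5)^3. The eigenvalues (with algebraic multiplicities) are λ = -5 with multiplicity 3.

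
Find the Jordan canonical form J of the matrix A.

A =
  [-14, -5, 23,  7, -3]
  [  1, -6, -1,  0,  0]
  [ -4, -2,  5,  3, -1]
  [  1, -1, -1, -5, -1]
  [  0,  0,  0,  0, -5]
J_3(-5) ⊕ J_2(-5)

The characteristic polynomial is
  det(x·I − A) = x^5 + 25*x^4 + 250*x^3 + 1250*x^2 + 3125*x + 3125 = (x + 5)^5

Eigenvalues and multiplicities (the geometric multiplicity of λ is n − rank(A − λI), which equals the number of Jordan blocks for λ):
  λ = -5: algebraic multiplicity = 5, geometric multiplicity = 2

Determining the block sizes for each eigenvalue:
  λ = -5: with am = 5 and gm = 2, the partition is not yet determined (e.g. several partitions of 5 into 2 parts exist). Let N = A − (-5)·I. Computing rank(N^1) = 3, rank(N^2) = 1, rank(N^3) = 0; the number of blocks of size ≥ j is rank(N^{j−1}) − rank(N^j), giving [2, 2, 1]. So we have 1 block(s) of size 3, 1 block(s) of size 2 → block sizes [3, 2]

Assembling the blocks gives a Jordan form
J =
  [-5,  1,  0,  0,  0]
  [ 0, -5,  1,  0,  0]
  [ 0,  0, -5,  0,  0]
  [ 0,  0,  0, -5,  1]
  [ 0,  0,  0,  0, -5]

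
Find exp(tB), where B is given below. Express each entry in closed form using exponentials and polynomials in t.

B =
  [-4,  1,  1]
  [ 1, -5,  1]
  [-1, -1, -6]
e^{tB} =
  [t^2*exp(-5*t)/2 + t*exp(-5*t) + exp(-5*t), t*exp(-5*t), t^2*exp(-5*t)/2 + t*exp(-5*t)]
  [t*exp(-5*t), exp(-5*t), t*exp(-5*t)]
  [-t^2*exp(-5*t)/2 - t*exp(-5*t), -t*exp(-5*t), -t^2*exp(-5*t)/2 - t*exp(-5*t) + exp(-5*t)]

Strategy: write B = P · J · P⁻¹ where J is a Jordan canonical form, so e^{tB} = P · e^{tJ} · P⁻¹, and e^{tJ} can be computed block-by-block.

B has Jordan form
J =
  [-5,  1,  0]
  [ 0, -5,  1]
  [ 0,  0, -5]
(up to reordering of blocks).

Per-block formulas:
  For a 3×3 Jordan block J_3(-5): exp(t · J_3(-5)) = e^(-5t)·(I + t·N + (t^2/2)·N^2), where N is the 3×3 nilpotent shift.

After assembling e^{tJ} and conjugating by P, we get:

e^{tB} =
  [t^2*exp(-5*t)/2 + t*exp(-5*t) + exp(-5*t), t*exp(-5*t), t^2*exp(-5*t)/2 + t*exp(-5*t)]
  [t*exp(-5*t), exp(-5*t), t*exp(-5*t)]
  [-t^2*exp(-5*t)/2 - t*exp(-5*t), -t*exp(-5*t), -t^2*exp(-5*t)/2 - t*exp(-5*t) + exp(-5*t)]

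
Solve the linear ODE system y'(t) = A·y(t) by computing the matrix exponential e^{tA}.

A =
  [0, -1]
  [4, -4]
e^{tA} =
  [2*t*exp(-2*t) + exp(-2*t), -t*exp(-2*t)]
  [4*t*exp(-2*t), -2*t*exp(-2*t) + exp(-2*t)]

Strategy: write A = P · J · P⁻¹ where J is a Jordan canonical form, so e^{tA} = P · e^{tJ} · P⁻¹, and e^{tJ} can be computed block-by-block.

A has Jordan form
J =
  [-2,  1]
  [ 0, -2]
(up to reordering of blocks).

Per-block formulas:
  For a 2×2 Jordan block J_2(-2): exp(t · J_2(-2)) = e^(-2t)·(I + t·N), where N is the 2×2 nilpotent shift.

After assembling e^{tJ} and conjugating by P, we get:

e^{tA} =
  [2*t*exp(-2*t) + exp(-2*t), -t*exp(-2*t)]
  [4*t*exp(-2*t), -2*t*exp(-2*t) + exp(-2*t)]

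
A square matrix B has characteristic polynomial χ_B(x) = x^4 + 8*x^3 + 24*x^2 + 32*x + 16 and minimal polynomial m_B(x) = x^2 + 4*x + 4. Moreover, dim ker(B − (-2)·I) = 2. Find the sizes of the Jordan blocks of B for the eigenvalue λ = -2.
Block sizes for λ = -2: [2, 2]

Step 1 — from the characteristic polynomial, algebraic multiplicity of λ = -2 is 4. From dim ker(B − (-2)·I) = 2, there are exactly 2 Jordan blocks for λ = -2.
Step 2 — from the minimal polynomial, the factor (x + 2)^2 tells us the largest block for λ = -2 has size 2.
Step 3 — with total size 4, 2 blocks, and largest block 2, the block sizes (in nonincreasing order) are [2, 2].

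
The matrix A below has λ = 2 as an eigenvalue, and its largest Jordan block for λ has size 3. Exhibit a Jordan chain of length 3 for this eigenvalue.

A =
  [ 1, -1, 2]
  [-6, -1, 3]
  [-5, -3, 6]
A Jordan chain for λ = 2 of length 3:
v_1 = (-3, 9, 3)ᵀ
v_2 = (-1, -6, -5)ᵀ
v_3 = (1, 0, 0)ᵀ

Let N = A − (2)·I. We want v_3 with N^3 v_3 = 0 but N^2 v_3 ≠ 0; then v_{j-1} := N · v_j for j = 3, …, 2.

Pick v_3 = (1, 0, 0)ᵀ.
Then v_2 = N · v_3 = (-1, -6, -5)ᵀ.
Then v_1 = N · v_2 = (-3, 9, 3)ᵀ.

Sanity check: (A − (2)·I) v_1 = (0, 0, 0)ᵀ = 0. ✓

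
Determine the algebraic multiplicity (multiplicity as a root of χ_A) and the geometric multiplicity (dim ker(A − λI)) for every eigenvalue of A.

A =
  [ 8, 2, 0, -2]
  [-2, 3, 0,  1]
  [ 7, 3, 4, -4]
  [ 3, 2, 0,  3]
λ = 4: alg = 2, geom = 2; λ = 5: alg = 2, geom = 1

Step 1 — factor the characteristic polynomial to read off the algebraic multiplicities:
  χ_A(x) = (x - 5)^2*(x - 4)^2

Step 2 — compute geometric multiplicities via the rank-nullity identity g(λ) = n − rank(A − λI):
  rank(A − (4)·I) = 2, so dim ker(A − (4)·I) = n − 2 = 2
  rank(A − (5)·I) = 3, so dim ker(A − (5)·I) = n − 3 = 1

Summary:
  λ = 4: algebraic multiplicity = 2, geometric multiplicity = 2
  λ = 5: algebraic multiplicity = 2, geometric multiplicity = 1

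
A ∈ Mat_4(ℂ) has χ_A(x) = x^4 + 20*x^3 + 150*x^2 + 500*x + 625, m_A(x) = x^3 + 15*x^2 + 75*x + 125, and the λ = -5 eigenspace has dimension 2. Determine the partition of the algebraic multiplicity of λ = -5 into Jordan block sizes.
Block sizes for λ = -5: [3, 1]

Step 1 — from the characteristic polynomial, algebraic multiplicity of λ = -5 is 4. From dim ker(A − (-5)·I) = 2, there are exactly 2 Jordan blocks for λ = -5.
Step 2 — from the minimal polynomial, the factor (x + 5)^3 tells us the largest block for λ = -5 has size 3.
Step 3 — with total size 4, 2 blocks, and largest block 3, the block sizes (in nonincreasing order) are [3, 1].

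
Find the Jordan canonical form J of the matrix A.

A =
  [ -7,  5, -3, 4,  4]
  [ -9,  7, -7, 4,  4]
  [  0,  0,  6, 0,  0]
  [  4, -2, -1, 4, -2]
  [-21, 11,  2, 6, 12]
J_2(2) ⊕ J_2(6) ⊕ J_1(6)

The characteristic polynomial is
  det(x·I − A) = x^5 - 22*x^4 + 184*x^3 - 720*x^2 + 1296*x - 864 = (x - 6)^3*(x - 2)^2

Eigenvalues and multiplicities (the geometric multiplicity of λ is n − rank(A − λI), which equals the number of Jordan blocks for λ):
  λ = 2: algebraic multiplicity = 2, geometric multiplicity = 1
  λ = 6: algebraic multiplicity = 3, geometric multiplicity = 2

Determining the block sizes for each eigenvalue:
  λ = 2: one block (gm = 1), so the single block has size am = 2 → block sizes [2]
  λ = 6: 2 blocks summing to 3 forces exactly one block of size 2 and the rest size 1 → block sizes [2, 1]

Assembling the blocks gives a Jordan form
J =
  [2, 1, 0, 0, 0]
  [0, 2, 0, 0, 0]
  [0, 0, 6, 1, 0]
  [0, 0, 0, 6, 0]
  [0, 0, 0, 0, 6]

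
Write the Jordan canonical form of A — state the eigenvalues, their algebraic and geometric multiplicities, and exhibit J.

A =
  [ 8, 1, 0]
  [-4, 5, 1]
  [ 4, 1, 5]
J_3(6)

The characteristic polynomial is
  det(x·I − A) = x^3 - 18*x^2 + 108*x - 216 = (x - 6)^3

Eigenvalues and multiplicities (the geometric multiplicity of λ is n − rank(A − λI), which equals the number of Jordan blocks for λ):
  λ = 6: algebraic multiplicity = 3, geometric multiplicity = 1

Determining the block sizes for each eigenvalue:
  λ = 6: one block (gm = 1), so the single block has size am = 3 → block sizes [3]

Assembling the blocks gives a Jordan form
J =
  [6, 1, 0]
  [0, 6, 1]
  [0, 0, 6]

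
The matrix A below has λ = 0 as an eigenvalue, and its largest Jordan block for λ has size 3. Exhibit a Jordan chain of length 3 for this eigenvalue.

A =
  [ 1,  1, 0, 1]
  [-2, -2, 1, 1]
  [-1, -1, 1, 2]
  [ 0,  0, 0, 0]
A Jordan chain for λ = 0 of length 3:
v_1 = (-1, 1, 0, 0)ᵀ
v_2 = (1, -2, -1, 0)ᵀ
v_3 = (1, 0, 0, 0)ᵀ

Let N = A − (0)·I. We want v_3 with N^3 v_3 = 0 but N^2 v_3 ≠ 0; then v_{j-1} := N · v_j for j = 3, …, 2.

Pick v_3 = (1, 0, 0, 0)ᵀ.
Then v_2 = N · v_3 = (1, -2, -1, 0)ᵀ.
Then v_1 = N · v_2 = (-1, 1, 0, 0)ᵀ.

Sanity check: (A − (0)·I) v_1 = (0, 0, 0, 0)ᵀ = 0. ✓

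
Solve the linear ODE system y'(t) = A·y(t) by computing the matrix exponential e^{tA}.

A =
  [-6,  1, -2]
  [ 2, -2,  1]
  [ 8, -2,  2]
e^{tA} =
  [t^2*exp(-2*t) - 4*t*exp(-2*t) + exp(-2*t), t*exp(-2*t), t^2*exp(-2*t)/2 - 2*t*exp(-2*t)]
  [2*t*exp(-2*t), exp(-2*t), t*exp(-2*t)]
  [-2*t^2*exp(-2*t) + 8*t*exp(-2*t), -2*t*exp(-2*t), -t^2*exp(-2*t) + 4*t*exp(-2*t) + exp(-2*t)]

Strategy: write A = P · J · P⁻¹ where J is a Jordan canonical form, so e^{tA} = P · e^{tJ} · P⁻¹, and e^{tJ} can be computed block-by-block.

A has Jordan form
J =
  [-2,  1,  0]
  [ 0, -2,  1]
  [ 0,  0, -2]
(up to reordering of blocks).

Per-block formulas:
  For a 3×3 Jordan block J_3(-2): exp(t · J_3(-2)) = e^(-2t)·(I + t·N + (t^2/2)·N^2), where N is the 3×3 nilpotent shift.

After assembling e^{tJ} and conjugating by P, we get:

e^{tA} =
  [t^2*exp(-2*t) - 4*t*exp(-2*t) + exp(-2*t), t*exp(-2*t), t^2*exp(-2*t)/2 - 2*t*exp(-2*t)]
  [2*t*exp(-2*t), exp(-2*t), t*exp(-2*t)]
  [-2*t^2*exp(-2*t) + 8*t*exp(-2*t), -2*t*exp(-2*t), -t^2*exp(-2*t) + 4*t*exp(-2*t) + exp(-2*t)]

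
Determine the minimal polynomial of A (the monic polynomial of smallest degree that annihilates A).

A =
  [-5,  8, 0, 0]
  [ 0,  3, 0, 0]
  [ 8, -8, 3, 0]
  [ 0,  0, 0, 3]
x^2 + 2*x - 15

The characteristic polynomial is χ_A(x) = (x - 3)^3*(x + 5), so the eigenvalues are known. The minimal polynomial is
  m_A(x) = Π_λ (x − λ)^{k_λ}
where k_λ is the size of the *largest* Jordan block for λ (equivalently, the smallest k with (A − λI)^k v = 0 for every generalised eigenvector v of λ).

  λ = -5: largest Jordan block has size 1, contributing (x + 5)
  λ = 3: largest Jordan block has size 1, contributing (x − 3)

So m_A(x) = (x - 3)*(x + 5) = x^2 + 2*x - 15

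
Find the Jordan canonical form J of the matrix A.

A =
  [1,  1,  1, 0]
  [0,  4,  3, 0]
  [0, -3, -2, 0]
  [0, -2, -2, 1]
J_2(1) ⊕ J_1(1) ⊕ J_1(1)

The characteristic polynomial is
  det(x·I − A) = x^4 - 4*x^3 + 6*x^2 - 4*x + 1 = (x - 1)^4

Eigenvalues and multiplicities (the geometric multiplicity of λ is n − rank(A − λI), which equals the number of Jordan blocks for λ):
  λ = 1: algebraic multiplicity = 4, geometric multiplicity = 3

Determining the block sizes for each eigenvalue:
  λ = 1: 3 blocks summing to 4 forces exactly one block of size 2 and the rest size 1 → block sizes [2, 1, 1]

Assembling the blocks gives a Jordan form
J =
  [1, 1, 0, 0]
  [0, 1, 0, 0]
  [0, 0, 1, 0]
  [0, 0, 0, 1]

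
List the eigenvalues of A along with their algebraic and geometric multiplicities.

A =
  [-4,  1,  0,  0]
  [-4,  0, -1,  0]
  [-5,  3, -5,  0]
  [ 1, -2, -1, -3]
λ = -3: alg = 4, geom = 2

Step 1 — factor the characteristic polynomial to read off the algebraic multiplicities:
  χ_A(x) = (x + 3)^4

Step 2 — compute geometric multiplicities via the rank-nullity identity g(λ) = n − rank(A − λI):
  rank(A − (-3)·I) = 2, so dim ker(A − (-3)·I) = n − 2 = 2

Summary:
  λ = -3: algebraic multiplicity = 4, geometric multiplicity = 2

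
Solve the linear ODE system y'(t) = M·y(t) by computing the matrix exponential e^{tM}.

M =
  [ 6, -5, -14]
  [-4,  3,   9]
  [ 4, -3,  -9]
e^{tM} =
  [6*t + 1, -3*t^2/2 - 5*t, -3*t^2/2 - 14*t]
  [-4*t, t^2 + 3*t + 1, t^2 + 9*t]
  [4*t, -t^2 - 3*t, -t^2 - 9*t + 1]

Strategy: write M = P · J · P⁻¹ where J is a Jordan canonical form, so e^{tM} = P · e^{tJ} · P⁻¹, and e^{tJ} can be computed block-by-block.

M has Jordan form
J =
  [0, 1, 0]
  [0, 0, 1]
  [0, 0, 0]
(up to reordering of blocks).

Per-block formulas:
  For a 3×3 Jordan block J_3(0): exp(t · J_3(0)) = e^(0t)·(I + t·N + (t^2/2)·N^2), where N is the 3×3 nilpotent shift.

After assembling e^{tJ} and conjugating by P, we get:

e^{tM} =
  [6*t + 1, -3*t^2/2 - 5*t, -3*t^2/2 - 14*t]
  [-4*t, t^2 + 3*t + 1, t^2 + 9*t]
  [4*t, -t^2 - 3*t, -t^2 - 9*t + 1]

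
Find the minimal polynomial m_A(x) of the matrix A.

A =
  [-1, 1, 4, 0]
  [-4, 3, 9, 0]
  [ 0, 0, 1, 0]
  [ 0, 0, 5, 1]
x^3 - 3*x^2 + 3*x - 1

The characteristic polynomial is χ_A(x) = (x - 1)^4, so the eigenvalues are known. The minimal polynomial is
  m_A(x) = Π_λ (x − λ)^{k_λ}
where k_λ is the size of the *largest* Jordan block for λ (equivalently, the smallest k with (A − λI)^k v = 0 for every generalised eigenvector v of λ).

  λ = 1: largest Jordan block has size 3, contributing (x − 1)^3

So m_A(x) = (x - 1)^3 = x^3 - 3*x^2 + 3*x - 1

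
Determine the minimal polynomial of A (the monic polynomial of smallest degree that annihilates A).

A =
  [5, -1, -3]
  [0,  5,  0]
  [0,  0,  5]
x^2 - 10*x + 25

The characteristic polynomial is χ_A(x) = (x - 5)^3, so the eigenvalues are known. The minimal polynomial is
  m_A(x) = Π_λ (x − λ)^{k_λ}
where k_λ is the size of the *largest* Jordan block for λ (equivalently, the smallest k with (A − λI)^k v = 0 for every generalised eigenvector v of λ).

  λ = 5: largest Jordan block has size 2, contributing (x − 5)^2

So m_A(x) = (x - 5)^2 = x^2 - 10*x + 25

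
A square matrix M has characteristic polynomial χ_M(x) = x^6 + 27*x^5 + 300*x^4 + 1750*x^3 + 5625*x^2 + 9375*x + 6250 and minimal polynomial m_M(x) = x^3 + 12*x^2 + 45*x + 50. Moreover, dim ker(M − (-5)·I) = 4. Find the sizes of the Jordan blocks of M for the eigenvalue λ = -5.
Block sizes for λ = -5: [2, 1, 1, 1]

Step 1 — from the characteristic polynomial, algebraic multiplicity of λ = -5 is 5. From dim ker(M − (-5)·I) = 4, there are exactly 4 Jordan blocks for λ = -5.
Step 2 — from the minimal polynomial, the factor (x + 5)^2 tells us the largest block for λ = -5 has size 2.
Step 3 — with total size 5, 4 blocks, and largest block 2, the block sizes (in nonincreasing order) are [2, 1, 1, 1].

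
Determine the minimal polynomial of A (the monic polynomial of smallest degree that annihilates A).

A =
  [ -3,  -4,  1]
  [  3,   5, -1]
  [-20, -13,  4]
x^3 - 6*x^2 + 12*x - 8

The characteristic polynomial is χ_A(x) = (x - 2)^3, so the eigenvalues are known. The minimal polynomial is
  m_A(x) = Π_λ (x − λ)^{k_λ}
where k_λ is the size of the *largest* Jordan block for λ (equivalently, the smallest k with (A − λI)^k v = 0 for every generalised eigenvector v of λ).

  λ = 2: largest Jordan block has size 3, contributing (x − 2)^3

So m_A(x) = (x - 2)^3 = x^3 - 6*x^2 + 12*x - 8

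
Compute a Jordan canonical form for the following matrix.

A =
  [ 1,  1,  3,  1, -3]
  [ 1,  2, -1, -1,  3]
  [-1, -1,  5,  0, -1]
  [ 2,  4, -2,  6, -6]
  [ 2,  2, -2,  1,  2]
J_2(2) ⊕ J_3(4)

The characteristic polynomial is
  det(x·I − A) = x^5 - 16*x^4 + 100*x^3 - 304*x^2 + 448*x - 256 = (x - 4)^3*(x - 2)^2

Eigenvalues and multiplicities (the geometric multiplicity of λ is n − rank(A − λI), which equals the number of Jordan blocks for λ):
  λ = 2: algebraic multiplicity = 2, geometric multiplicity = 1
  λ = 4: algebraic multiplicity = 3, geometric multiplicity = 1

Determining the block sizes for each eigenvalue:
  λ = 2: one block (gm = 1), so the single block has size am = 2 → block sizes [2]
  λ = 4: one block (gm = 1), so the single block has size am = 3 → block sizes [3]

Assembling the blocks gives a Jordan form
J =
  [2, 1, 0, 0, 0]
  [0, 2, 0, 0, 0]
  [0, 0, 4, 1, 0]
  [0, 0, 0, 4, 1]
  [0, 0, 0, 0, 4]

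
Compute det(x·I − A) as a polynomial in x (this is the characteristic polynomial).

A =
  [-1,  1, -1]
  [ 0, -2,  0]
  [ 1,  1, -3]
x^3 + 6*x^2 + 12*x + 8

Expanding det(x·I − A) (e.g. by cofactor expansion or by noting that A is similar to its Jordan form J, which has the same characteristic polynomial as A) gives
  χ_A(x) = x^3 + 6*x^2 + 12*x + 8
which factors as (x + 2)^3. The eigenvalues (with algebraic multiplicities) are λ = -2 with multiplicity 3.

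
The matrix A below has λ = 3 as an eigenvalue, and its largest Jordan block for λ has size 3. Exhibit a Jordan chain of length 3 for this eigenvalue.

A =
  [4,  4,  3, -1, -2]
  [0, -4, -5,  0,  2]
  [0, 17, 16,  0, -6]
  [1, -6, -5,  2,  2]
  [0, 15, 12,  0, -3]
A Jordan chain for λ = 3 of length 3:
v_1 = (3, -6, 12, -3, 9)ᵀ
v_2 = (4, -7, 17, -6, 15)ᵀ
v_3 = (0, 1, 0, 0, 0)ᵀ

Let N = A − (3)·I. We want v_3 with N^3 v_3 = 0 but N^2 v_3 ≠ 0; then v_{j-1} := N · v_j for j = 3, …, 2.

Pick v_3 = (0, 1, 0, 0, 0)ᵀ.
Then v_2 = N · v_3 = (4, -7, 17, -6, 15)ᵀ.
Then v_1 = N · v_2 = (3, -6, 12, -3, 9)ᵀ.

Sanity check: (A − (3)·I) v_1 = (0, 0, 0, 0, 0)ᵀ = 0. ✓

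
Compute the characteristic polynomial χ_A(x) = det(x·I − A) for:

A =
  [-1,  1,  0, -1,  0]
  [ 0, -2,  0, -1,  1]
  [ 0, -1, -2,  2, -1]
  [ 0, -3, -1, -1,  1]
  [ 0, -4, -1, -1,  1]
x^5 + 5*x^4 + 10*x^3 + 10*x^2 + 5*x + 1

Expanding det(x·I − A) (e.g. by cofactor expansion or by noting that A is similar to its Jordan form J, which has the same characteristic polynomial as A) gives
  χ_A(x) = x^5 + 5*x^4 + 10*x^3 + 10*x^2 + 5*x + 1
which factors as (x + 1)^5. The eigenvalues (with algebraic multiplicities) are λ = -1 with multiplicity 5.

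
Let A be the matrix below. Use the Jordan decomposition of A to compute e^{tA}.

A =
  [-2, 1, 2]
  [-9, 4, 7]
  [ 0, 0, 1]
e^{tA} =
  [-3*t*exp(t) + exp(t), t*exp(t), t^2*exp(t)/2 + 2*t*exp(t)]
  [-9*t*exp(t), 3*t*exp(t) + exp(t), 3*t^2*exp(t)/2 + 7*t*exp(t)]
  [0, 0, exp(t)]

Strategy: write A = P · J · P⁻¹ where J is a Jordan canonical form, so e^{tA} = P · e^{tJ} · P⁻¹, and e^{tJ} can be computed block-by-block.

A has Jordan form
J =
  [1, 1, 0]
  [0, 1, 1]
  [0, 0, 1]
(up to reordering of blocks).

Per-block formulas:
  For a 3×3 Jordan block J_3(1): exp(t · J_3(1)) = e^(1t)·(I + t·N + (t^2/2)·N^2), where N is the 3×3 nilpotent shift.

After assembling e^{tJ} and conjugating by P, we get:

e^{tA} =
  [-3*t*exp(t) + exp(t), t*exp(t), t^2*exp(t)/2 + 2*t*exp(t)]
  [-9*t*exp(t), 3*t*exp(t) + exp(t), 3*t^2*exp(t)/2 + 7*t*exp(t)]
  [0, 0, exp(t)]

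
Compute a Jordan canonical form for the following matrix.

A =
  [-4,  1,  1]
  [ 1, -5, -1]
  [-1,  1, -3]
J_3(-4)

The characteristic polynomial is
  det(x·I − A) = x^3 + 12*x^2 + 48*x + 64 = (x + 4)^3

Eigenvalues and multiplicities (the geometric multiplicity of λ is n − rank(A − λI), which equals the number of Jordan blocks for λ):
  λ = -4: algebraic multiplicity = 3, geometric multiplicity = 1

Determining the block sizes for each eigenvalue:
  λ = -4: one block (gm = 1), so the single block has size am = 3 → block sizes [3]

Assembling the blocks gives a Jordan form
J =
  [-4,  1,  0]
  [ 0, -4,  1]
  [ 0,  0, -4]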